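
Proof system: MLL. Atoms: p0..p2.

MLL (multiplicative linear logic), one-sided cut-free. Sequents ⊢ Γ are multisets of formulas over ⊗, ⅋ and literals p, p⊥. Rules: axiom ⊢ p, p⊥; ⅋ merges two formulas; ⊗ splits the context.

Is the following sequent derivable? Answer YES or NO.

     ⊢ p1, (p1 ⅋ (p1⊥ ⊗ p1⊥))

Proof tree:
[⅋]  ⊢ p1, (p1 ⅋ (p1⊥ ⊗ p1⊥))
  [⊗]  ⊢ p1, p1, (p1⊥ ⊗ p1⊥)
    [Ax]  ⊢ p1, p1⊥
    [Ax]  ⊢ p1, p1⊥

Result: YES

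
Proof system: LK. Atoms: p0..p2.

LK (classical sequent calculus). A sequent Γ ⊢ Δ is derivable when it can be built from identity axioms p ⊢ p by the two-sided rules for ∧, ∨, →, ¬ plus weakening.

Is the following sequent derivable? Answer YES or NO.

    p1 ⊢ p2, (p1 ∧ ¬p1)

Truth-table refutation:
  v=000: Γ:[p1=F] Δ:[p2=F, (p1 ∧ ¬p1)=F] refutes=False
  v=001: Γ:[p1=F] Δ:[p2=T, (p1 ∧ ¬p1)=F] refutes=False
  v=010: Γ:[p1=T] Δ:[p2=F, (p1 ∧ ¬p1)=F] refutes=True  ← countermodel

Result: NO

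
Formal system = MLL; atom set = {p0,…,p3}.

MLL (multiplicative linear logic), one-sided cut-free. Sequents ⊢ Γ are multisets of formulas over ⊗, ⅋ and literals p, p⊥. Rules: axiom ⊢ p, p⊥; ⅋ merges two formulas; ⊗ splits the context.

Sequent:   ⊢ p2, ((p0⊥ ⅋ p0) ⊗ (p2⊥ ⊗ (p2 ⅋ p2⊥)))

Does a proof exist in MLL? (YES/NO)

Derivation (root first):
[⊗]  ⊢ p2, ((p0⊥ ⅋ p0) ⊗ (p2⊥ ⊗ (p2 ⅋ p2⊥)))
  [⅋]  ⊢ (p0⊥ ⅋ p0)
    [Ax]  ⊢ p0, p0⊥
  [⊗]  ⊢ p2, (p2⊥ ⊗ (p2 ⅋ p2⊥))
    [Ax]  ⊢ p2, p2⊥
    [⅋]  ⊢ (p2 ⅋ p2⊥)
      [Ax]  ⊢ p2, p2⊥

Result: YES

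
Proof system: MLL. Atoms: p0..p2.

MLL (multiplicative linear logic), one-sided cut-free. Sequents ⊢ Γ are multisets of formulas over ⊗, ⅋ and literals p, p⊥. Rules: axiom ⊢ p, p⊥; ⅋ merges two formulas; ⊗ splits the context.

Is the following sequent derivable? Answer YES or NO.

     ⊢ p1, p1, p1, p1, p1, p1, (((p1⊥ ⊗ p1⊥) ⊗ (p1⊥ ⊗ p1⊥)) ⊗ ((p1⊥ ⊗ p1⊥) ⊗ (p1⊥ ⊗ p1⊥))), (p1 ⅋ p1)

Proof tree:
[⅋]  ⊢ p1, p1, p1, p1, p1, p1, (((p1⊥ ⊗ p1⊥) ⊗ (p1⊥ ⊗ p1⊥)) ⊗ ((p1⊥ ⊗ p1⊥) ⊗ (p1⊥ ⊗ p1⊥))), (p1 ⅋ p1)
  [⊗]  ⊢ p1, p1, p1, p1, p1, p1, p1, p1, (((p1⊥ ⊗ p1⊥) ⊗ (p1⊥ ⊗ p1⊥)) ⊗ ((p1⊥ ⊗ p1⊥) ⊗ (p1⊥ ⊗ p1⊥)))
    [⊗]  ⊢ p1, p1, p1, p1, ((p1⊥ ⊗ p1⊥) ⊗ (p1⊥ ⊗ p1⊥))
      [⊗]  ⊢ p1, p1, (p1⊥ ⊗ p1⊥)
        [Ax]  ⊢ p1, p1⊥
        [Ax]  ⊢ p1, p1⊥
      [⊗]  ⊢ p1, p1, (p1⊥ ⊗ p1⊥)
        [Ax]  ⊢ p1, p1⊥
        [Ax]  ⊢ p1, p1⊥
    [⊗]  ⊢ p1, p1, p1, p1, ((p1⊥ ⊗ p1⊥) ⊗ (p1⊥ ⊗ p1⊥))
      [⊗]  ⊢ p1, p1, (p1⊥ ⊗ p1⊥)
        [Ax]  ⊢ p1, p1⊥
        [Ax]  ⊢ p1, p1⊥
      [⊗]  ⊢ p1, p1, (p1⊥ ⊗ p1⊥)
        [Ax]  ⊢ p1, p1⊥
        [Ax]  ⊢ p1, p1⊥

Result: YES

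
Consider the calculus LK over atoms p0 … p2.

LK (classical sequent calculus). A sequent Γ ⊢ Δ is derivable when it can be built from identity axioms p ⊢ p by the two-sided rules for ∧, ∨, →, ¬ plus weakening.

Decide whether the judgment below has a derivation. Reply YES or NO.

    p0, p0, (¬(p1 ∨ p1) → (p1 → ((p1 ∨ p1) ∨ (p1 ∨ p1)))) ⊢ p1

Search for a countermodel by truth-table:
  v=000: Γ:[p0=F, p0=F, (¬(p1 ∨ p1) → (p1 → ((p1 ∨ p1) ∨ (p1 ∨ p1))))=T] Δ:[p1=F] refutes=False
  v=001: Γ:[p0=F, p0=F, (¬(p1 ∨ p1) → (p1 → ((p1 ∨ p1) ∨ (p1 ∨ p1))))=T] Δ:[p1=F] refutes=False
  v=010: Γ:[p0=F, p0=F, (¬(p1 ∨ p1) → (p1 → ((p1 ∨ p1) ∨ (p1 ∨ p1))))=T] Δ:[p1=T] refutes=False
  v=011: Γ:[p0=F, p0=F, (¬(p1 ∨ p1) → (p1 → ((p1 ∨ p1) ∨ (p1 ∨ p1))))=T] Δ:[p1=T] refutes=False
  v=100: Γ:[p0=T, p0=T, (¬(p1 ∨ p1) → (p1 → ((p1 ∨ p1) ∨ (p1 ∨ p1))))=T] Δ:[p1=F] refutes=True  ← countermodel

Result: NO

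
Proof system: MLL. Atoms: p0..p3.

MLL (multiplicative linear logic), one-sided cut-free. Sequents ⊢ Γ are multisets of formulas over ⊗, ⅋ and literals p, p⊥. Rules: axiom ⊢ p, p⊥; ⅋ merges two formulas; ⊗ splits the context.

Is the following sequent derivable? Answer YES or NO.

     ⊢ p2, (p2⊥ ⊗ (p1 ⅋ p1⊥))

Proof tree:
[⊗]  ⊢ p2, (p2⊥ ⊗ (p1 ⅋ p1⊥))
  [Ax]  ⊢ p2, p2⊥
  [⅋]  ⊢ (p1 ⅋ p1⊥)
    [Ax]  ⊢ p1, p1⊥

Result: YES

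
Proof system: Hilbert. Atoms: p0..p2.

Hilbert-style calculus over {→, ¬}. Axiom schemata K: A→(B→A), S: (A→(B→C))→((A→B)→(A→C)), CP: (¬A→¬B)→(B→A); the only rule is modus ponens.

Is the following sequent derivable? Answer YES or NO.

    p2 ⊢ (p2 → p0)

Search for a countermodel by truth-table:
  v=000: Γ:[p2=F] Δ:[(p2 → p0)=T] refutes=False
  v=001: Γ:[p2=T] Δ:[(p2 → p0)=F] refutes=True  ← countermodel

Result: NO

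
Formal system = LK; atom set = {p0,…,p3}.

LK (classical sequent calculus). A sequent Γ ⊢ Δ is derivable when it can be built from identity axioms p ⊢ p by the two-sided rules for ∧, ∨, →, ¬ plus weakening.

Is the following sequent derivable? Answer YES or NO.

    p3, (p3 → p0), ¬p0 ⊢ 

Derivation (root first):
[¬L] p3, (p3 → p0), ¬p0 ⊢ 
  [→L] p3, (p3 → p0) ⊢ p0
    [Ax] p3 ⊢ p3
    [Ax] p0 ⊢ p0

Result: YES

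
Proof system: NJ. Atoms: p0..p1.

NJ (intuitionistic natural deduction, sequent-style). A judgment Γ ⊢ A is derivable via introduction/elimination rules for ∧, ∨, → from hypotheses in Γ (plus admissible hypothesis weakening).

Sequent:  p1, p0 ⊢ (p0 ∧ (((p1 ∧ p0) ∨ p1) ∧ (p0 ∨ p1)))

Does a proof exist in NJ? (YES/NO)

Derivation trace:
[∧I] p1, p0 ⊢ (p0 ∧ (((p1 ∧ p0) ∨ p1) ∧ (p0 ∨ p1)))
  [Ax] p0 ⊢ p0
  [∧I] p1, p0 ⊢ (((p1 ∧ p0) ∨ p1) ∧ (p0 ∨ p1))
    [∨I₁] p1, p0 ⊢ ((p1 ∧ p0) ∨ p1)
      [∧I] p1, p0 ⊢ (p1 ∧ p0)
        [Ax] p1 ⊢ p1
        [Ax] p0 ⊢ p0
    [∨I₁] p0 ⊢ (p0 ∨ p1)
      [Ax] p0 ⊢ p0

Result: YES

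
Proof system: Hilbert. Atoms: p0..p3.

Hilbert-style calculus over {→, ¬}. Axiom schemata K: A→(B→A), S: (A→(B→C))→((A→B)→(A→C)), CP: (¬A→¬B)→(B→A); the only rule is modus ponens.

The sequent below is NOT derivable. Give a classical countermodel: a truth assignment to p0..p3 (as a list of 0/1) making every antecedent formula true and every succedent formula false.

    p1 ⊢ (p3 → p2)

Truth-table refutation:
  v=0000: Γ:[p1=F] Δ:[(p3 → p2)=T] refutes=False
  v=0001: Γ:[p1=F] Δ:[(p3 → p2)=F] refutes=False
  v=0010: Γ:[p1=F] Δ:[(p3 → p2)=T] refutes=False
  v=0011: Γ:[p1=F] Δ:[(p3 → p2)=T] refutes=False
  v=0100: Γ:[p1=T] Δ:[(p3 → p2)=T] refutes=False
  v=0101: Γ:[p1=T] Δ:[(p3 → p2)=F] refutes=True  ← countermodel

Result: [0, 1, 0, 1]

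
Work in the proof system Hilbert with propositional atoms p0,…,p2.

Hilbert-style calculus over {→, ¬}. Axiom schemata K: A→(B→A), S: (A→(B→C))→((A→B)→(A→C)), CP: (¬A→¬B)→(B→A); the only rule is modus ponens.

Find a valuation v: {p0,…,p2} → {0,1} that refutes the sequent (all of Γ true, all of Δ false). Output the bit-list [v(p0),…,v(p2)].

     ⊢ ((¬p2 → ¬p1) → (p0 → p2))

Enumerate valuations to refute Γ ⊢ Δ:
  v=000: Γ:[] Δ:[((¬p2 → ¬p1) → (p0 → p2))=T] refutes=False
  v=001: Γ:[] Δ:[((¬p2 → ¬p1) → (p0 → p2))=T] refutes=False
  v=010: Γ:[] Δ:[((¬p2 → ¬p1) → (p0 → p2))=T] refutes=False
  v=011: Γ:[] Δ:[((¬p2 → ¬p1) → (p0 → p2))=T] refutes=False
  v=100: Γ:[] Δ:[((¬p2 → ¬p1) → (p0 → p2))=F] refutes=True  ← countermodel

Result: [1, 0, 0]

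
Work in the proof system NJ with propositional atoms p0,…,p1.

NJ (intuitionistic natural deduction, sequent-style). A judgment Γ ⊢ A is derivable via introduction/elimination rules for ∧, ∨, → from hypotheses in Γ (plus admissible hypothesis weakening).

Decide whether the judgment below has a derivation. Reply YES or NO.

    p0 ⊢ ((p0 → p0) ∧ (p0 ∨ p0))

Derivation (root first):
[∧I] p0 ⊢ ((p0 → p0) ∧ (p0 ∨ p0))
  [→I]  ⊢ (p0 → p0)
    [Ax] p0 ⊢ p0
  [∨I₁] p0 ⊢ (p0 ∨ p0)
    [Ax] p0 ⊢ p0

Result: YES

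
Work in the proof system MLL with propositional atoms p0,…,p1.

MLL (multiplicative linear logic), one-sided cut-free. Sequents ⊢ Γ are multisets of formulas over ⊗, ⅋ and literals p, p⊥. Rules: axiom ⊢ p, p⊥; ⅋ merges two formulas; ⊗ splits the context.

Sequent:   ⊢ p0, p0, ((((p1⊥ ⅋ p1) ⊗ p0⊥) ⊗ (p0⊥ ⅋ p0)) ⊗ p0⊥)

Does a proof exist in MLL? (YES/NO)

Proof tree:
[⊗]  ⊢ p0, p0, ((((p1⊥ ⅋ p1) ⊗ p0⊥) ⊗ (p0⊥ ⅋ p0)) ⊗ p0⊥)
  [⊗]  ⊢ p0, (((p1⊥ ⅋ p1) ⊗ p0⊥) ⊗ (p0⊥ ⅋ p0))
    [⊗]  ⊢ p0, ((p1⊥ ⅋ p1) ⊗ p0⊥)
      [⅋]  ⊢ (p1⊥ ⅋ p1)
        [Ax]  ⊢ p1, p1⊥
      [Ax]  ⊢ p0, p0⊥
    [⅋]  ⊢ (p0⊥ ⅋ p0)
      [Ax]  ⊢ p0, p0⊥
  [Ax]  ⊢ p0, p0⊥

Result: YES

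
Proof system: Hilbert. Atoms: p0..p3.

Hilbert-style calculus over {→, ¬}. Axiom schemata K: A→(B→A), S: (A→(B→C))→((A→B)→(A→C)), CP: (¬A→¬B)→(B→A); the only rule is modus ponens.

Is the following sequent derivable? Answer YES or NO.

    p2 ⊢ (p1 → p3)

Enumerate valuations to refute Γ ⊢ Δ:
  v=0000: Γ:[p2=F] Δ:[(p1 → p3)=T] refutes=False
  v=0001: Γ:[p2=F] Δ:[(p1 → p3)=T] refutes=False
  v=0010: Γ:[p2=T] Δ:[(p1 → p3)=T] refutes=False
  v=0011: Γ:[p2=T] Δ:[(p1 → p3)=T] refutes=False
  v=0100: Γ:[p2=F] Δ:[(p1 → p3)=F] refutes=False
  v=0101: Γ:[p2=F] Δ:[(p1 → p3)=T] refutes=False
  v=0110: Γ:[p2=T] Δ:[(p1 → p3)=F] refutes=True  ← countermodel

Result: NO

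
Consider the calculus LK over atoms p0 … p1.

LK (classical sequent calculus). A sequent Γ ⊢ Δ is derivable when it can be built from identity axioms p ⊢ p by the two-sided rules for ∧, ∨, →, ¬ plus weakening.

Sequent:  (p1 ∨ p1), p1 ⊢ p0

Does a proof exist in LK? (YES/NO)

Search for a countermodel by truth-table:
  v=00: Γ:[(p1 ∨ p1)=F, p1=F] Δ:[p0=F] refutes=False
  v=01: Γ:[(p1 ∨ p1)=T, p1=T] Δ:[p0=F] refutes=True  ← countermodel

Result: NO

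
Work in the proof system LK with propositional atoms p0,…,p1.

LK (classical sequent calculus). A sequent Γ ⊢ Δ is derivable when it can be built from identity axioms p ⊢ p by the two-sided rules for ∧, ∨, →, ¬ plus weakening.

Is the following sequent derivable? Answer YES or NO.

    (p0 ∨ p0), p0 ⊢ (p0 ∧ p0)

Derivation trace:
[∧R] (p0 ∨ p0), p0 ⊢ (p0 ∧ p0)
  [∨L] (p0 ∨ p0) ⊢ p0
    [Ax] p0 ⊢ p0
    [Ax] p0 ⊢ p0
  [Ax] p0 ⊢ p0

Result: YES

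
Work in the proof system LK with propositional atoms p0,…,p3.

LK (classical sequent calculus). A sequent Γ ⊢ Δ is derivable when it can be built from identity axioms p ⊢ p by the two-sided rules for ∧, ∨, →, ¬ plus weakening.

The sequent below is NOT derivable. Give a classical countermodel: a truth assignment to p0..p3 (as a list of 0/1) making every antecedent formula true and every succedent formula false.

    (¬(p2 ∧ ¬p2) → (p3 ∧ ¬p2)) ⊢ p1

Search for a countermodel by truth-table:
  v=0000: Γ:[(¬(p2 ∧ ¬p2) → (p3 ∧ ¬p2))=F] Δ:[p1=F] refutes=False
  v=0001: Γ:[(¬(p2 ∧ ¬p2) → (p3 ∧ ¬p2))=T] Δ:[p1=F] refutes=True  ← countermodel

Result: [0, 0, 0, 1]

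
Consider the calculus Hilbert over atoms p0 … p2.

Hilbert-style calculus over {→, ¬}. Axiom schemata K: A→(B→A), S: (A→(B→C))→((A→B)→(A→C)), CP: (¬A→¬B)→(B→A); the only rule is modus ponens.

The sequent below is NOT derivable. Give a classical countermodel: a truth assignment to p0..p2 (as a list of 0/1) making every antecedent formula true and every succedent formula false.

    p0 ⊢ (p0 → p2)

Enumerate valuations to refute Γ ⊢ Δ:
  v=000: Γ:[p0=F] Δ:[(p0 → p2)=T] refutes=False
  v=001: Γ:[p0=F] Δ:[(p0 → p2)=T] refutes=False
  v=010: Γ:[p0=F] Δ:[(p0 → p2)=T] refutes=False
  v=011: Γ:[p0=F] Δ:[(p0 → p2)=T] refutes=False
  v=100: Γ:[p0=T] Δ:[(p0 → p2)=F] refutes=True  ← countermodel

Result: [1, 0, 0]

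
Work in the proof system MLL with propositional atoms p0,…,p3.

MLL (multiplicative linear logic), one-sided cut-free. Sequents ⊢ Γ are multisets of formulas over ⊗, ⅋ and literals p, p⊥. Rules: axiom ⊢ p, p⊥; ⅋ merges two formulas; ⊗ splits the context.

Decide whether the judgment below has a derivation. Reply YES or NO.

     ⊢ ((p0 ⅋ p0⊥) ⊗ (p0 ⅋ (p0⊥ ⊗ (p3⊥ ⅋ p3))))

Proof tree:
[⊗]  ⊢ ((p0 ⅋ p0⊥) ⊗ (p0 ⅋ (p0⊥ ⊗ (p3⊥ ⅋ p3))))
  [⅋]  ⊢ (p0 ⅋ p0⊥)
    [Ax]  ⊢ p0, p0⊥
  [⅋]  ⊢ (p0 ⅋ (p0⊥ ⊗ (p3⊥ ⅋ p3)))
    [⊗]  ⊢ p0, (p0⊥ ⊗ (p3⊥ ⅋ p3))
      [Ax]  ⊢ p0, p0⊥
      [⅋]  ⊢ (p3⊥ ⅋ p3)
        [Ax]  ⊢ p3, p3⊥

Result: YES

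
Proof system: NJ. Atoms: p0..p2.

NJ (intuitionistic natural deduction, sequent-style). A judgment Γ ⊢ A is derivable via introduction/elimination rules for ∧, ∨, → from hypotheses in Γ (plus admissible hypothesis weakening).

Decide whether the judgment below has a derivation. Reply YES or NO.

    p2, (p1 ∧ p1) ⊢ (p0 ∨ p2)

Derivation trace:
[Wk] p2, (p1 ∧ p1) ⊢ (p0 ∨ p2)
  [∨I₂] p2 ⊢ (p0 ∨ p2)
    [Ax] p2 ⊢ p2

Result: YES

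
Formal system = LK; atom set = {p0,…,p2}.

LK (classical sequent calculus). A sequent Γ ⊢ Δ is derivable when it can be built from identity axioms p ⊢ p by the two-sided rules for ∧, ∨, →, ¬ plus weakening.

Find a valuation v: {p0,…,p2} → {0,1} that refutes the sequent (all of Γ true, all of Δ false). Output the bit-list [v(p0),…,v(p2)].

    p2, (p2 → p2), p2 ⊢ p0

Enumerate valuations to refute Γ ⊢ Δ:
  v=000: Γ:[p2=F, (p2 → p2)=T, p2=F] Δ:[p0=F] refutes=False
  v=001: Γ:[p2=T, (p2 → p2)=T, p2=T] Δ:[p0=F] refutes=True  ← countermodel

Result: [0, 0, 1]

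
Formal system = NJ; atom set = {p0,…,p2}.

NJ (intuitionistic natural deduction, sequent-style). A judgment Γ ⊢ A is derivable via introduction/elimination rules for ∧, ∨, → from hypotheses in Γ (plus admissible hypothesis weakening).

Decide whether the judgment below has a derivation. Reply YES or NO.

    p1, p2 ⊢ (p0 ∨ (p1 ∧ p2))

Proof tree:
[∨I₂] p1, p2 ⊢ (p0 ∨ (p1 ∧ p2))
  [∧I] p1, p2 ⊢ (p1 ∧ p2)
    [Ax] p1 ⊢ p1
    [Ax] p2 ⊢ p2

Result: YES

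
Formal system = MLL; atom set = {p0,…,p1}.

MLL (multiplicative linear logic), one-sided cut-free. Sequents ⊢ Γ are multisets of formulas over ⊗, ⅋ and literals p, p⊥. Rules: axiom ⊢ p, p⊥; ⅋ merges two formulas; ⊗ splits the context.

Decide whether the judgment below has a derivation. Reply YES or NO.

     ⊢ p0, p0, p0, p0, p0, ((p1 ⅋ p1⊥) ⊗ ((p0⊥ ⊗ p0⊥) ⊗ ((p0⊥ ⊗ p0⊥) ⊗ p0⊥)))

Proof tree:
[⊗]  ⊢ p0, p0, p0, p0, p0, ((p1 ⅋ p1⊥) ⊗ ((p0⊥ ⊗ p0⊥) ⊗ ((p0⊥ ⊗ p0⊥) ⊗ p0⊥)))
  [⅋]  ⊢ (p1 ⅋ p1⊥)
    [Ax]  ⊢ p1, p1⊥
  [⊗]  ⊢ p0, p0, p0, p0, p0, ((p0⊥ ⊗ p0⊥) ⊗ ((p0⊥ ⊗ p0⊥) ⊗ p0⊥))
    [⊗]  ⊢ p0, p0, (p0⊥ ⊗ p0⊥)
      [Ax]  ⊢ p0, p0⊥
      [Ax]  ⊢ p0, p0⊥
    [⊗]  ⊢ p0, p0, p0, ((p0⊥ ⊗ p0⊥) ⊗ p0⊥)
      [⊗]  ⊢ p0, p0, (p0⊥ ⊗ p0⊥)
        [Ax]  ⊢ p0, p0⊥
        [Ax]  ⊢ p0, p0⊥
      [Ax]  ⊢ p0, p0⊥

Result: YES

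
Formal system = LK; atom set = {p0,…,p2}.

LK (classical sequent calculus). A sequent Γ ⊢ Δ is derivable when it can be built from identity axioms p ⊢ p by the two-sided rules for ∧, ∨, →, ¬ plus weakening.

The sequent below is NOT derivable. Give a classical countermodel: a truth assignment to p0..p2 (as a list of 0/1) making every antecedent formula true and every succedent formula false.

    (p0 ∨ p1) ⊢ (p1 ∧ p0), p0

Truth-table refutation:
  v=000: Γ:[(p0 ∨ p1)=F] Δ:[(p1 ∧ p0)=F, p0=F] refutes=False
  v=001: Γ:[(p0 ∨ p1)=F] Δ:[(p1 ∧ p0)=F, p0=F] refutes=False
  v=010: Γ:[(p0 ∨ p1)=T] Δ:[(p1 ∧ p0)=F, p0=F] refutes=True  ← countermodel

Result: [0, 1, 0]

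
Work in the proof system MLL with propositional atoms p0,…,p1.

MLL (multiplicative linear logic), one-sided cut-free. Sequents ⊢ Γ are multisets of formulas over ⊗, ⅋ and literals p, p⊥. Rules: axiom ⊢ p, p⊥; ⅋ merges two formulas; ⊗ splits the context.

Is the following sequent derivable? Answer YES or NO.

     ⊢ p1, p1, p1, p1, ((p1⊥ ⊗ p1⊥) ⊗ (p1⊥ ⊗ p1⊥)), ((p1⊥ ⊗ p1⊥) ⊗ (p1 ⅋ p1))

Proof tree:
[⊗]  ⊢ p1, p1, p1, p1, ((p1⊥ ⊗ p1⊥) ⊗ (p1⊥ ⊗ p1⊥)), ((p1⊥ ⊗ p1⊥) ⊗ (p1 ⅋ p1))
  [⊗]  ⊢ p1, p1, (p1⊥ ⊗ p1⊥)
    [Ax]  ⊢ p1, p1⊥
    [Ax]  ⊢ p1, p1⊥
  [⅋]  ⊢ p1, p1, ((p1⊥ ⊗ p1⊥) ⊗ (p1⊥ ⊗ p1⊥)), (p1 ⅋ p1)
    [⊗]  ⊢ p1, p1, p1, p1, ((p1⊥ ⊗ p1⊥) ⊗ (p1⊥ ⊗ p1⊥))
      [⊗]  ⊢ p1, p1, (p1⊥ ⊗ p1⊥)
        [Ax]  ⊢ p1, p1⊥
        [Ax]  ⊢ p1, p1⊥
      [⊗]  ⊢ p1, p1, (p1⊥ ⊗ p1⊥)
        [Ax]  ⊢ p1, p1⊥
        [Ax]  ⊢ p1, p1⊥

Result: YES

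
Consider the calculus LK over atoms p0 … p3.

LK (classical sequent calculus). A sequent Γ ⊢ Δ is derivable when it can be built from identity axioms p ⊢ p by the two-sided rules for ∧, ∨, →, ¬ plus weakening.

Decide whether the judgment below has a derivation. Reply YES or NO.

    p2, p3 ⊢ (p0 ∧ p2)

Enumerate valuations to refute Γ ⊢ Δ:
  v=0000: Γ:[p2=F, p3=F] Δ:[(p0 ∧ p2)=F] refutes=False
  v=0001: Γ:[p2=F, p3=T] Δ:[(p0 ∧ p2)=F] refutes=False
  v=0010: Γ:[p2=T, p3=F] Δ:[(p0 ∧ p2)=F] refutes=False
  v=0011: Γ:[p2=T, p3=T] Δ:[(p0 ∧ p2)=F] refutes=True  ← countermodel

Result: NO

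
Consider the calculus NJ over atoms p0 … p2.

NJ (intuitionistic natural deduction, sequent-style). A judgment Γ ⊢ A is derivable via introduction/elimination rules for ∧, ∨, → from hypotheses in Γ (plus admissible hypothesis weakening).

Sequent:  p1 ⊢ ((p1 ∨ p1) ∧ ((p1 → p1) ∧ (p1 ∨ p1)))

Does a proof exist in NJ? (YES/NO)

Proof tree:
[∧I] p1 ⊢ ((p1 ∨ p1) ∧ ((p1 → p1) ∧ (p1 ∨ p1)))
  [∨I₂] p1 ⊢ (p1 ∨ p1)
    [Ax] p1 ⊢ p1
  [∧I] p1 ⊢ ((p1 → p1) ∧ (p1 ∨ p1))
    [→I]  ⊢ (p1 → p1)
      [Ax] p1 ⊢ p1
    [∨I₂] p1 ⊢ (p1 ∨ p1)
      [Ax] p1 ⊢ p1

Result: YES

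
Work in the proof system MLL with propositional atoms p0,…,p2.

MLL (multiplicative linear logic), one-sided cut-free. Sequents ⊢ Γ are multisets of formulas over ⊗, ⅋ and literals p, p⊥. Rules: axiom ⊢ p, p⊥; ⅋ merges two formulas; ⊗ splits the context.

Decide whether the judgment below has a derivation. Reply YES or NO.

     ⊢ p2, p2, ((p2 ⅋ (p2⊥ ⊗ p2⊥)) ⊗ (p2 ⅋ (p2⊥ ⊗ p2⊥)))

Derivation (root first):
[⊗]  ⊢ p2, p2, ((p2 ⅋ (p2⊥ ⊗ p2⊥)) ⊗ (p2 ⅋ (p2⊥ ⊗ p2⊥)))
  [⅋]  ⊢ p2, (p2 ⅋ (p2⊥ ⊗ p2⊥))
    [⊗]  ⊢ p2, p2, (p2⊥ ⊗ p2⊥)
      [Ax]  ⊢ p2, p2⊥
      [Ax]  ⊢ p2, p2⊥
  [⅋]  ⊢ p2, (p2 ⅋ (p2⊥ ⊗ p2⊥))
    [⊗]  ⊢ p2, p2, (p2⊥ ⊗ p2⊥)
      [Ax]  ⊢ p2, p2⊥
      [Ax]  ⊢ p2, p2⊥

Result: YES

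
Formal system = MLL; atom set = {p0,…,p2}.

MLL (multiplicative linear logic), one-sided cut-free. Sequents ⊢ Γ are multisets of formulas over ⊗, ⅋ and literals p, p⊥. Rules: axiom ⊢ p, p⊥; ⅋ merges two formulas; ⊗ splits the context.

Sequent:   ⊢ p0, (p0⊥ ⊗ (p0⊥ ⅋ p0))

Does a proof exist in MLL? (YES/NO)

Derivation trace:
[⊗]  ⊢ p0, (p0⊥ ⊗ (p0⊥ ⅋ p0))
  [Ax]  ⊢ p0, p0⊥
  [⅋]  ⊢ (p0⊥ ⅋ p0)
    [Ax]  ⊢ p0, p0⊥

Result: YES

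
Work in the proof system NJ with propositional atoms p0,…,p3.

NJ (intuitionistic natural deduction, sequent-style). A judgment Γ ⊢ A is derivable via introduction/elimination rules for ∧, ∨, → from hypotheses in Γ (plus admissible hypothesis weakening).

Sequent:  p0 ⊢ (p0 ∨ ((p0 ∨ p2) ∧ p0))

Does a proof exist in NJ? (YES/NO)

Proof tree:
[∨I₂] p0 ⊢ (p0 ∨ ((p0 ∨ p2) ∧ p0))
  [∧I] p0 ⊢ ((p0 ∨ p2) ∧ p0)
    [Wk] p0, p0 ⊢ (p0 ∨ p2)
      [∨I₁] p0 ⊢ (p0 ∨ p2)
        [Ax] p0 ⊢ p0
    [Ax] p0 ⊢ p0

Result: YES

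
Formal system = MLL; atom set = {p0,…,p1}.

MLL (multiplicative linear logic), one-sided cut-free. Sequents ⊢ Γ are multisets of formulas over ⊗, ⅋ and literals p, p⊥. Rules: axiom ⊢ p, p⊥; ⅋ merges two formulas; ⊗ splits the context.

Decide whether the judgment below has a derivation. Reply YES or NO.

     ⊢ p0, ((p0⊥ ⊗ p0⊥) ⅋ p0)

Derivation trace:
[⅋]  ⊢ p0, ((p0⊥ ⊗ p0⊥) ⅋ p0)
  [⊗]  ⊢ p0, p0, (p0⊥ ⊗ p0⊥)
    [Ax]  ⊢ p0, p0⊥
    [Ax]  ⊢ p0, p0⊥

Result: YES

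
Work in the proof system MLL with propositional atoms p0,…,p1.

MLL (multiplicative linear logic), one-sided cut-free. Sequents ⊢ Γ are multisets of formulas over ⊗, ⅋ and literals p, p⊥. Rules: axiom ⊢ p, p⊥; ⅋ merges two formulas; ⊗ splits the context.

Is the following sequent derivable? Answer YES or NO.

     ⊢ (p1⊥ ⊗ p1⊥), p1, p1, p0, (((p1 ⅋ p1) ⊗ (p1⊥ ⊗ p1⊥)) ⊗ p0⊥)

Proof tree:
[⊗]  ⊢ (p1⊥ ⊗ p1⊥), p1, p1, p0, (((p1 ⅋ p1) ⊗ (p1⊥ ⊗ p1⊥)) ⊗ p0⊥)
  [⊗]  ⊢ (p1⊥ ⊗ p1⊥), p1, p1, ((p1 ⅋ p1) ⊗ (p1⊥ ⊗ p1⊥))
    [⅋]  ⊢ (p1⊥ ⊗ p1⊥), (p1 ⅋ p1)
      [⊗]  ⊢ p1, p1, (p1⊥ ⊗ p1⊥)
        [Ax]  ⊢ p1, p1⊥
        [Ax]  ⊢ p1, p1⊥
    [⊗]  ⊢ p1, p1, (p1⊥ ⊗ p1⊥)
      [Ax]  ⊢ p1, p1⊥
      [Ax]  ⊢ p1, p1⊥
  [Ax]  ⊢ p0, p0⊥

Result: YES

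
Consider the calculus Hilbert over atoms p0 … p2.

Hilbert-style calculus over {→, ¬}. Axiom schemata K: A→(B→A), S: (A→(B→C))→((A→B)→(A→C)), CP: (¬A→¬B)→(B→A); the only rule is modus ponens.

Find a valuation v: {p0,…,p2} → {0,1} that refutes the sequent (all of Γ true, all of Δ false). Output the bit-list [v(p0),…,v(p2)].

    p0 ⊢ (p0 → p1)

Search for a countermodel by truth-table:
  v=000: Γ:[p0=F] Δ:[(p0 → p1)=T] refutes=False
  v=001: Γ:[p0=F] Δ:[(p0 → p1)=T] refutes=False
  v=010: Γ:[p0=F] Δ:[(p0 → p1)=T] refutes=False
  v=011: Γ:[p0=F] Δ:[(p0 → p1)=T] refutes=False
  v=100: Γ:[p0=T] Δ:[(p0 → p1)=F] refutes=True  ← countermodel

Result: [1, 0, 0]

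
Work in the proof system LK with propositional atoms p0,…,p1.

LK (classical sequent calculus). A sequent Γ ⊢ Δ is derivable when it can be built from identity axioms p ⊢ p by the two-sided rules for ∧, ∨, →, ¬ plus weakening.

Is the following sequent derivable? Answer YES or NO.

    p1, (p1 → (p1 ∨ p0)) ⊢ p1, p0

Derivation trace:
[→L] p1, (p1 → (p1 ∨ p0)) ⊢ p1, p0
  [Ax] p1 ⊢ p1
  [∨L] (p1 ∨ p0) ⊢ p1, p0
    [Ax] p1 ⊢ p1
    [Ax] p0 ⊢ p0

Result: YES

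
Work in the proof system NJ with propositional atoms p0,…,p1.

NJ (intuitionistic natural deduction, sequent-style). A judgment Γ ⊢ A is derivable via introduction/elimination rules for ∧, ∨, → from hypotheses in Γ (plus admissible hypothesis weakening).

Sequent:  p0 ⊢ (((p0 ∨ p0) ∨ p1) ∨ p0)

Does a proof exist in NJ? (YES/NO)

Derivation trace:
[∨I₁] p0 ⊢ (((p0 ∨ p0) ∨ p1) ∨ p0)
  [∨I₁] p0 ⊢ ((p0 ∨ p0) ∨ p1)
    [∨I₁] p0 ⊢ (p0 ∨ p0)
      [Ax] p0 ⊢ p0

Result: YES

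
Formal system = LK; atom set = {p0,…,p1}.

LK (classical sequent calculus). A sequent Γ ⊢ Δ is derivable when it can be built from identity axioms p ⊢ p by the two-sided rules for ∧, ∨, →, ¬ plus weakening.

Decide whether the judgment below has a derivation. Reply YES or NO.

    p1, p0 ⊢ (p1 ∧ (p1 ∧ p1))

Proof tree:
[∧R] p1, p0 ⊢ (p1 ∧ (p1 ∧ p1))
  [WL] p1, p0 ⊢ p1
    [Ax] p1 ⊢ p1
  [∧R] p1 ⊢ (p1 ∧ p1)
    [Ax] p1 ⊢ p1
    [Ax] p1 ⊢ p1

Result: YES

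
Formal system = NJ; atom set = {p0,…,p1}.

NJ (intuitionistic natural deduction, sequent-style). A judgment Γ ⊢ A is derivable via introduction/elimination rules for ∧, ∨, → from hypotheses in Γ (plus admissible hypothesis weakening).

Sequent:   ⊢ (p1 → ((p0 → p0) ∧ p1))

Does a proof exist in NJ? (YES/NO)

Proof tree:
[→I]  ⊢ (p1 → ((p0 → p0) ∧ p1))
  [∧I] p1 ⊢ ((p0 → p0) ∧ p1)
    [→I]  ⊢ (p0 → p0)
      [Ax] p0 ⊢ p0
    [Ax] p1 ⊢ p1

Result: YES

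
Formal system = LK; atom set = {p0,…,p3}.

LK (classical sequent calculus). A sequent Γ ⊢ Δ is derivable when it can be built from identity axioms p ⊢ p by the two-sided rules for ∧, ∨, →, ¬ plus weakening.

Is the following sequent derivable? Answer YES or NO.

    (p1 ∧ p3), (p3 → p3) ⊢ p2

Truth-table refutation:
  v=0000: Γ:[(p1 ∧ p3)=F, (p3 → p3)=T] Δ:[p2=F] refutes=False
  v=0001: Γ:[(p1 ∧ p3)=F, (p3 → p3)=T] Δ:[p2=F] refutes=False
  v=0010: Γ:[(p1 ∧ p3)=F, (p3 → p3)=T] Δ:[p2=T] refutes=False
  v=0011: Γ:[(p1 ∧ p3)=F, (p3 → p3)=T] Δ:[p2=T] refutes=False
  v=0100: Γ:[(p1 ∧ p3)=F, (p3 → p3)=T] Δ:[p2=F] refutes=False
  v=0101: Γ:[(p1 ∧ p3)=T, (p3 → p3)=T] Δ:[p2=F] refutes=True  ← countermodel

Result: NO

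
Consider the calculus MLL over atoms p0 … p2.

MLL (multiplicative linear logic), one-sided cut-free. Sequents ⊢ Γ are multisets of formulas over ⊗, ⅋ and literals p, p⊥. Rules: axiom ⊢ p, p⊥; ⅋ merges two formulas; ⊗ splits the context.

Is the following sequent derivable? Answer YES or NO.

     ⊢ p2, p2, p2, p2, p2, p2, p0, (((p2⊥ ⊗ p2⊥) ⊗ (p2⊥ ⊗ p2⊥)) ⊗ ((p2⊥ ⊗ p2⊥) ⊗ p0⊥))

Derivation (root first):
[⊗]  ⊢ p2, p2, p2, p2, p2, p2, p0, (((p2⊥ ⊗ p2⊥) ⊗ (p2⊥ ⊗ p2⊥)) ⊗ ((p2⊥ ⊗ p2⊥) ⊗ p0⊥))
  [⊗]  ⊢ p2, p2, p2, p2, ((p2⊥ ⊗ p2⊥) ⊗ (p2⊥ ⊗ p2⊥))
    [⊗]  ⊢ p2, p2, (p2⊥ ⊗ p2⊥)
      [Ax]  ⊢ p2, p2⊥
      [Ax]  ⊢ p2, p2⊥
    [⊗]  ⊢ p2, p2, (p2⊥ ⊗ p2⊥)
      [Ax]  ⊢ p2, p2⊥
      [Ax]  ⊢ p2, p2⊥
  [⊗]  ⊢ p2, p2, p0, ((p2⊥ ⊗ p2⊥) ⊗ p0⊥)
    [⊗]  ⊢ p2, p2, (p2⊥ ⊗ p2⊥)
      [Ax]  ⊢ p2, p2⊥
      [Ax]  ⊢ p2, p2⊥
    [Ax]  ⊢ p0, p0⊥

Result: YES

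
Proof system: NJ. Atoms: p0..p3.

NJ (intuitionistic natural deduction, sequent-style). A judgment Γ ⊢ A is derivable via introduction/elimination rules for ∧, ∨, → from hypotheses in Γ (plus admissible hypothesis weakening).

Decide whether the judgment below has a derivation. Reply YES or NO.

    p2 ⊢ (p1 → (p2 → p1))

Derivation (root first):
[→I] p2 ⊢ (p1 → (p2 → p1))
  [→I] p1, p2 ⊢ (p2 → p1)
    [Wk] p1, p2, p2 ⊢ p1
      [Wk] p1, p2 ⊢ p1
        [Ax] p1 ⊢ p1

Result: YES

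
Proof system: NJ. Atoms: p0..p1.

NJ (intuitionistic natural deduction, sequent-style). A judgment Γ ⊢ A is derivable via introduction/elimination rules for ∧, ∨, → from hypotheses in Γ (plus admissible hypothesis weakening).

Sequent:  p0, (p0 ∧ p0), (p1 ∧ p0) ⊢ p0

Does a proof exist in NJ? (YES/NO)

Derivation trace:
[Wk] p0, (p0 ∧ p0), (p1 ∧ p0) ⊢ p0
  [Wk] p0, (p0 ∧ p0) ⊢ p0
    [Ax] p0 ⊢ p0

Result: YES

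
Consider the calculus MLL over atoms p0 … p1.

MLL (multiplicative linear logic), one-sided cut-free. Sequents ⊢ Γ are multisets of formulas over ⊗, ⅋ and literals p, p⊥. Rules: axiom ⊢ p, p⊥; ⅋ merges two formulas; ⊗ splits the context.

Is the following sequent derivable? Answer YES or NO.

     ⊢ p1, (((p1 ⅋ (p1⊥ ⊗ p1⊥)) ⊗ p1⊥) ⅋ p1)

Proof tree:
[⅋]  ⊢ p1, (((p1 ⅋ (p1⊥ ⊗ p1⊥)) ⊗ p1⊥) ⅋ p1)
  [⊗]  ⊢ p1, p1, ((p1 ⅋ (p1⊥ ⊗ p1⊥)) ⊗ p1⊥)
    [⅋]  ⊢ p1, (p1 ⅋ (p1⊥ ⊗ p1⊥))
      [⊗]  ⊢ p1, p1, (p1⊥ ⊗ p1⊥)
        [Ax]  ⊢ p1, p1⊥
        [Ax]  ⊢ p1, p1⊥
    [Ax]  ⊢ p1, p1⊥

Result: YES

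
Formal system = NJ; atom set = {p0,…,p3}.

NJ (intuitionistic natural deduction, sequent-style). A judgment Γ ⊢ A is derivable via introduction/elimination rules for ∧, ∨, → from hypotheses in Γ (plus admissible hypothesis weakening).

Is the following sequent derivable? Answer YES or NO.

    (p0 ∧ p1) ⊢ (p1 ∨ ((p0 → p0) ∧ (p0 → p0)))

Derivation trace:
[Wk] (p0 ∧ p1) ⊢ (p1 ∨ ((p0 → p0) ∧ (p0 → p0)))
  [∨I₂]  ⊢ (p1 ∨ ((p0 → p0) ∧ (p0 → p0)))
    [∧I]  ⊢ ((p0 → p0) ∧ (p0 → p0))
      [→I]  ⊢ (p0 → p0)
        [Ax] p0 ⊢ p0
      [→I]  ⊢ (p0 → p0)
        [Ax] p0 ⊢ p0

Result: YES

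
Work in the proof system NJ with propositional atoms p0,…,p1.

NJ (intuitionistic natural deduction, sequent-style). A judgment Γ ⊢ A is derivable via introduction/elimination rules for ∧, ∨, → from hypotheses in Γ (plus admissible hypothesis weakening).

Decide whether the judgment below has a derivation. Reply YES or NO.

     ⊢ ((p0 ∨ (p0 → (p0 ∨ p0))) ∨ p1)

Derivation trace:
[∨I₁]  ⊢ ((p0 ∨ (p0 → (p0 ∨ p0))) ∨ p1)
  [∨I₂]  ⊢ (p0 ∨ (p0 → (p0 ∨ p0)))
    [→I]  ⊢ (p0 → (p0 ∨ p0))
      [∨I₁] p0 ⊢ (p0 ∨ p0)
        [Ax] p0 ⊢ p0

Result: YES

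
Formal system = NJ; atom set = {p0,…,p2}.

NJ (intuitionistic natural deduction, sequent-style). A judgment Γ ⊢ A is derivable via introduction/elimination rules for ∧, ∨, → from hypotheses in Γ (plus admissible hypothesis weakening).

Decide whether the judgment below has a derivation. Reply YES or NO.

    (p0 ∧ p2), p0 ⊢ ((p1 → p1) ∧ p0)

Proof tree:
[∧I] (p0 ∧ p2), p0 ⊢ ((p1 → p1) ∧ p0)
  [→I]  ⊢ (p1 → p1)
    [Ax] p1 ⊢ p1
  [Wk] p0, (p0 ∧ p2) ⊢ p0
    [Ax] p0 ⊢ p0

Result: YES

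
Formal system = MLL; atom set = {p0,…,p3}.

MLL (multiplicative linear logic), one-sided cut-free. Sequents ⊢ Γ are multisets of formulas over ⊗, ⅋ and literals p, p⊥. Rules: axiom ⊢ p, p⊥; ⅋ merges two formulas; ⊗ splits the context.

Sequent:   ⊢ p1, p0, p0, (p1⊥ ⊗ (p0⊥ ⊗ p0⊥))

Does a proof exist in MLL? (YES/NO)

Derivation (root first):
[⊗]  ⊢ p1, p0, p0, (p1⊥ ⊗ (p0⊥ ⊗ p0⊥))
  [Ax]  ⊢ p1, p1⊥
  [⊗]  ⊢ p0, p0, (p0⊥ ⊗ p0⊥)
    [Ax]  ⊢ p0, p0⊥
    [Ax]  ⊢ p0, p0⊥

Result: YES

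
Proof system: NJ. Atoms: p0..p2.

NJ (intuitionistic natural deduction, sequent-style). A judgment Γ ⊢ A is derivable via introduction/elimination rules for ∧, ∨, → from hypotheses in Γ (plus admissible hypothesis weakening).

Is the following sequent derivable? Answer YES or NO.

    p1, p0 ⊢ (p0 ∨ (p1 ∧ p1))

Derivation trace:
[Wk] p1, p0 ⊢ (p0 ∨ (p1 ∧ p1))
  [∨I₂] p1 ⊢ (p0 ∨ (p1 ∧ p1))
    [∧I] p1 ⊢ (p1 ∧ p1)
      [Ax] p1 ⊢ p1
      [Ax] p1 ⊢ p1

Result: YES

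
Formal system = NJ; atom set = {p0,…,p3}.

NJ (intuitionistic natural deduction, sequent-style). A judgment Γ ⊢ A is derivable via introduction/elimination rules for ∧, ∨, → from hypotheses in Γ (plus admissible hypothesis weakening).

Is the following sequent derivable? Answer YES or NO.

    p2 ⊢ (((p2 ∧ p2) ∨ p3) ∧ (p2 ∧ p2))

Derivation trace:
[∧I] p2 ⊢ (((p2 ∧ p2) ∨ p3) ∧ (p2 ∧ p2))
  [∨I₁] p2 ⊢ ((p2 ∧ p2) ∨ p3)
    [∧I] p2 ⊢ (p2 ∧ p2)
      [Ax] p2 ⊢ p2
      [Ax] p2 ⊢ p2
  [∧I] p2 ⊢ (p2 ∧ p2)
    [Ax] p2 ⊢ p2
    [Ax] p2 ⊢ p2

Result: YES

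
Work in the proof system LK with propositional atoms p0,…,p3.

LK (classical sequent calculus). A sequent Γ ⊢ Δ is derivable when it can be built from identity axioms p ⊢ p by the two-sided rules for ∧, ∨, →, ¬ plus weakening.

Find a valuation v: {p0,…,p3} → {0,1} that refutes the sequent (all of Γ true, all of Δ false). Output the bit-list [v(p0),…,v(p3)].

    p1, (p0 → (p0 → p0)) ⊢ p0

Search for a countermodel by truth-table:
  v=0000: Γ:[p1=F, (p0 → (p0 → p0))=T] Δ:[p0=F] refutes=False
  v=0001: Γ:[p1=F, (p0 → (p0 → p0))=T] Δ:[p0=F] refutes=False
  v=0010: Γ:[p1=F, (p0 → (p0 → p0))=T] Δ:[p0=F] refutes=False
  v=0011: Γ:[p1=F, (p0 → (p0 → p0))=T] Δ:[p0=F] refutes=False
  v=0100: Γ:[p1=T, (p0 → (p0 → p0))=T] Δ:[p0=F] refutes=True  ← countermodel

Result: [0, 1, 0, 0]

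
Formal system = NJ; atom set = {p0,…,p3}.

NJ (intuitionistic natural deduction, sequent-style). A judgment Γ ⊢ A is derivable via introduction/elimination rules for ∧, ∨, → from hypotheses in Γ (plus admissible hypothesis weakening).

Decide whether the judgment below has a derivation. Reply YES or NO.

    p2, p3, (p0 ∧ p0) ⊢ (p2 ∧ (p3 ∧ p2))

Proof tree:
[Wk] p2, p3, (p0 ∧ p0) ⊢ (p2 ∧ (p3 ∧ p2))
  [∧I] p2, p3 ⊢ (p2 ∧ (p3 ∧ p2))
    [Ax] p2 ⊢ p2
    [∧I] p2, p3 ⊢ (p3 ∧ p2)
      [Ax] p3 ⊢ p3
      [Ax] p2 ⊢ p2

Result: YES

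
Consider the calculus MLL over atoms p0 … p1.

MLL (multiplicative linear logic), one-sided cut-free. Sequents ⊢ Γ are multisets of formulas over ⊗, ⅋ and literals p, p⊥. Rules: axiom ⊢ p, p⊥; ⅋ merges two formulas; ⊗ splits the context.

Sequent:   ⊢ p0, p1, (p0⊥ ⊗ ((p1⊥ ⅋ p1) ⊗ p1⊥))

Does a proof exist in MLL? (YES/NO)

Derivation (root first):
[⊗]  ⊢ p0, p1, (p0⊥ ⊗ ((p1⊥ ⅋ p1) ⊗ p1⊥))
  [Ax]  ⊢ p0, p0⊥
  [⊗]  ⊢ p1, ((p1⊥ ⅋ p1) ⊗ p1⊥)
    [⅋]  ⊢ (p1⊥ ⅋ p1)
      [Ax]  ⊢ p1, p1⊥
    [Ax]  ⊢ p1, p1⊥

Result: YES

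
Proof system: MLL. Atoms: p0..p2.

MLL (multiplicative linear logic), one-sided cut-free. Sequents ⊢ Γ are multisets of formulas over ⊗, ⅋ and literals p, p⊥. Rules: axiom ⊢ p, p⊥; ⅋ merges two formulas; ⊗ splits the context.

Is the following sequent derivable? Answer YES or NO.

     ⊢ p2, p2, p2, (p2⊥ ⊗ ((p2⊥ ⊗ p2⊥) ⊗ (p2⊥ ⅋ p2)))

Proof tree:
[⊗]  ⊢ p2, p2, p2, (p2⊥ ⊗ ((p2⊥ ⊗ p2⊥) ⊗ (p2⊥ ⅋ p2)))
  [Ax]  ⊢ p2, p2⊥
  [⊗]  ⊢ p2, p2, ((p2⊥ ⊗ p2⊥) ⊗ (p2⊥ ⅋ p2))
    [⊗]  ⊢ p2, p2, (p2⊥ ⊗ p2⊥)
      [Ax]  ⊢ p2, p2⊥
      [Ax]  ⊢ p2, p2⊥
    [⅋]  ⊢ (p2⊥ ⅋ p2)
      [Ax]  ⊢ p2, p2⊥

Result: YES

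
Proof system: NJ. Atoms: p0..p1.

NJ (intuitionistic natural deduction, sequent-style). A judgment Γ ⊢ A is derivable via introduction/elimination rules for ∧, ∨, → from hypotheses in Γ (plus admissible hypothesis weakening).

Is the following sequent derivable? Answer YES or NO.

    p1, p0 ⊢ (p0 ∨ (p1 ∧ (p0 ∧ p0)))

Derivation trace:
[∨I₂] p1, p0 ⊢ (p0 ∨ (p1 ∧ (p0 ∧ p0)))
  [∧I] p1, p0 ⊢ (p1 ∧ (p0 ∧ p0))
    [Ax] p1 ⊢ p1
    [∧I] p0 ⊢ (p0 ∧ p0)
      [Ax] p0 ⊢ p0
      [Ax] p0 ⊢ p0

Result: YES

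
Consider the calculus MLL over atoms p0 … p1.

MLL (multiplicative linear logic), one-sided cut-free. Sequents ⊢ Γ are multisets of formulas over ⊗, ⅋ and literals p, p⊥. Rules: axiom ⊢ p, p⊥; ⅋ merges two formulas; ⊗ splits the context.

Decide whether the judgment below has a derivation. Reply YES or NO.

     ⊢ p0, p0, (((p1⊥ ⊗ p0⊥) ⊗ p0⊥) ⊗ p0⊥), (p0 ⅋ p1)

Proof tree:
[⅋]  ⊢ p0, p0, (((p1⊥ ⊗ p0⊥) ⊗ p0⊥) ⊗ p0⊥), (p0 ⅋ p1)
  [⊗]  ⊢ p1, p0, p0, p0, (((p1⊥ ⊗ p0⊥) ⊗ p0⊥) ⊗ p0⊥)
    [⊗]  ⊢ p1, p0, p0, ((p1⊥ ⊗ p0⊥) ⊗ p0⊥)
      [⊗]  ⊢ p1, p0, (p1⊥ ⊗ p0⊥)
        [Ax]  ⊢ p1, p1⊥
        [Ax]  ⊢ p0, p0⊥
      [Ax]  ⊢ p0, p0⊥
    [Ax]  ⊢ p0, p0⊥

Result: YES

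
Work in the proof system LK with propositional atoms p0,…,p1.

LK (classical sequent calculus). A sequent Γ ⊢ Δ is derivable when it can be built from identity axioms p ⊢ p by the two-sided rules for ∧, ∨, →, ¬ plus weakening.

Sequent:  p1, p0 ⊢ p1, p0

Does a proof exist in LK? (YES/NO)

Derivation (root first):
[WL] p1, p0 ⊢ p1, p0
  [WR] p1 ⊢ p1, p0
    [Ax] p1 ⊢ p1

Result: YES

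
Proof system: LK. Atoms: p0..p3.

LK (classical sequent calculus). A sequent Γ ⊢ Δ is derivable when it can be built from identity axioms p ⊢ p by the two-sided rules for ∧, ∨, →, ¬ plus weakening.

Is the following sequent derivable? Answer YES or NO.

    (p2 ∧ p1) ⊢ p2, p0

Derivation trace:
[∧L] (p2 ∧ p1) ⊢ p2, p0
  [WL] p2, p1 ⊢ p2, p0
    [WR] p2 ⊢ p2, p0
      [Ax] p2 ⊢ p2

Result: YES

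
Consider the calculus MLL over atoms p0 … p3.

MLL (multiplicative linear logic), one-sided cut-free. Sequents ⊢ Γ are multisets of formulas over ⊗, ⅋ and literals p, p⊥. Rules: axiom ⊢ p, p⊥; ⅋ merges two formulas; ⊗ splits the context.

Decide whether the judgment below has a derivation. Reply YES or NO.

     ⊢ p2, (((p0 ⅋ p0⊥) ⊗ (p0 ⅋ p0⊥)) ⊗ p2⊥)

Proof tree:
[⊗]  ⊢ p2, (((p0 ⅋ p0⊥) ⊗ (p0 ⅋ p0⊥)) ⊗ p2⊥)
  [⊗]  ⊢ ((p0 ⅋ p0⊥) ⊗ (p0 ⅋ p0⊥))
    [⅋]  ⊢ (p0 ⅋ p0⊥)
      [Ax]  ⊢ p0, p0⊥
    [⅋]  ⊢ (p0 ⅋ p0⊥)
      [Ax]  ⊢ p0, p0⊥
  [Ax]  ⊢ p2, p2⊥

Result: YES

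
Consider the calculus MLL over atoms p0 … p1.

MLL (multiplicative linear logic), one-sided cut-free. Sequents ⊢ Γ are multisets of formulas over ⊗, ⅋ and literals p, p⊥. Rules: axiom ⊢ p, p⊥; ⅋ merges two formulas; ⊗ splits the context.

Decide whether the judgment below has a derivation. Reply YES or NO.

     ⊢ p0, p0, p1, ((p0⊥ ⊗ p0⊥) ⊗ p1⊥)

Derivation (root first):
[⊗]  ⊢ p0, p0, p1, ((p0⊥ ⊗ p0⊥) ⊗ p1⊥)
  [⊗]  ⊢ p0, p0, (p0⊥ ⊗ p0⊥)
    [Ax]  ⊢ p0, p0⊥
    [Ax]  ⊢ p0, p0⊥
  [Ax]  ⊢ p1, p1⊥

Result: YES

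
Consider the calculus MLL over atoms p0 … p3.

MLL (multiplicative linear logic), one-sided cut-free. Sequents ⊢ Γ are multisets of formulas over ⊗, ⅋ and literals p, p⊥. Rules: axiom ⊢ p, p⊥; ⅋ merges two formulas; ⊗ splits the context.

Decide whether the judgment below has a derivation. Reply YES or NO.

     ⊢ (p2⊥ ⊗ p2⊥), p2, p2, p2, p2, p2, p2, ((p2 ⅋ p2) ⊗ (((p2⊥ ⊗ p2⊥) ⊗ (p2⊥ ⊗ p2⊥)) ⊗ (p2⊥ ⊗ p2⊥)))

Derivation trace:
[⊗]  ⊢ (p2⊥ ⊗ p2⊥), p2, p2, p2, p2, p2, p2, ((p2 ⅋ p2) ⊗ (((p2⊥ ⊗ p2⊥) ⊗ (p2⊥ ⊗ p2⊥)) ⊗ (p2⊥ ⊗ p2⊥)))
  [⅋]  ⊢ (p2⊥ ⊗ p2⊥), (p2 ⅋ p2)
    [⊗]  ⊢ p2, p2, (p2⊥ ⊗ p2⊥)
      [Ax]  ⊢ p2, p2⊥
      [Ax]  ⊢ p2, p2⊥
  [⊗]  ⊢ p2, p2, p2, p2, p2, p2, (((p2⊥ ⊗ p2⊥) ⊗ (p2⊥ ⊗ p2⊥)) ⊗ (p2⊥ ⊗ p2⊥))
    [⊗]  ⊢ p2, p2, p2, p2, ((p2⊥ ⊗ p2⊥) ⊗ (p2⊥ ⊗ p2⊥))
      [⊗]  ⊢ p2, p2, (p2⊥ ⊗ p2⊥)
        [Ax]  ⊢ p2, p2⊥
        [Ax]  ⊢ p2, p2⊥
      [⊗]  ⊢ p2, p2, (p2⊥ ⊗ p2⊥)
        [Ax]  ⊢ p2, p2⊥
        [Ax]  ⊢ p2, p2⊥
    [⊗]  ⊢ p2, p2, (p2⊥ ⊗ p2⊥)
      [Ax]  ⊢ p2, p2⊥
      [Ax]  ⊢ p2, p2⊥

Result: YES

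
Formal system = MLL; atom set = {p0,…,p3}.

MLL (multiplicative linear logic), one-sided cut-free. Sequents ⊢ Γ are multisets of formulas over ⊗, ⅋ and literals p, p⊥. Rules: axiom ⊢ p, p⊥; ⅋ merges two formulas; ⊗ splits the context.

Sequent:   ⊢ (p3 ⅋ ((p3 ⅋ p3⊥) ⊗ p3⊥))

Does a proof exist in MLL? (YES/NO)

Proof tree:
[⅋]  ⊢ (p3 ⅋ ((p3 ⅋ p3⊥) ⊗ p3⊥))
  [⊗]  ⊢ p3, ((p3 ⅋ p3⊥) ⊗ p3⊥)
    [⅋]  ⊢ (p3 ⅋ p3⊥)
      [Ax]  ⊢ p3, p3⊥
    [Ax]  ⊢ p3, p3⊥

Result: YES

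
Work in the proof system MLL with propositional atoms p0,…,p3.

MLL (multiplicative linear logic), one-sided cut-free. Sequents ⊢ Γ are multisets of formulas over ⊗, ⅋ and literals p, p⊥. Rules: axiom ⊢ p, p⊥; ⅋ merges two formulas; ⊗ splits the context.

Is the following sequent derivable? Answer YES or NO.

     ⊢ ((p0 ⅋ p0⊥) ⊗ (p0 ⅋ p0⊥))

Proof tree:
[⊗]  ⊢ ((p0 ⅋ p0⊥) ⊗ (p0 ⅋ p0⊥))
  [⅋]  ⊢ (p0 ⅋ p0⊥)
    [Ax]  ⊢ p0, p0⊥
  [⅋]  ⊢ (p0 ⅋ p0⊥)
    [Ax]  ⊢ p0, p0⊥

Result: YES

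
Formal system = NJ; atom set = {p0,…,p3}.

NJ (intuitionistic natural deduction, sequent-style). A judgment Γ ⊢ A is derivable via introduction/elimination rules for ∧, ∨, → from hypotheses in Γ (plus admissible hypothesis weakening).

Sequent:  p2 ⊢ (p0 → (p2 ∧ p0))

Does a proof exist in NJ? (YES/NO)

Derivation trace:
[→I] p2 ⊢ (p0 → (p2 ∧ p0))
  [∧I] p2, p0 ⊢ (p2 ∧ p0)
    [Ax] p2 ⊢ p2
    [Ax] p0 ⊢ p0

Result: YES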